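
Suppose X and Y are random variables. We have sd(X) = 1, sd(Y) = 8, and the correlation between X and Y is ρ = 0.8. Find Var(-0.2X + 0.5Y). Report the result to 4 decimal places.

14.7600

Var(X) = (1)² = 1;  Var(Y) = (8)² = 64
Cov(X,Y) = ρ·sd(X)·sd(Y) = 0.8·1·8 = 6.4
Var(-0.2X + 0.5Y) = (-0.2)²·Var(X) + (0.5)²·Var(Y) + 2·(-0.2)·(0.5)·Cov(X,Y)
= 0.04·1 + 0.25·64 + -0.2·6.4 = 14.76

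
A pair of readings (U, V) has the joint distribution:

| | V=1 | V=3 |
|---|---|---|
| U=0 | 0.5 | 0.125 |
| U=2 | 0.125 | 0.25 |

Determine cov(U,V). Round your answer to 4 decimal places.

0.4375

E[U] = 0.75,  E[V] = 1.75
E[UV] = 1.75
cov(U,V) = E[UV] − E[U]E[V] = 1.75 − (0.75)(1.75) = 0.4375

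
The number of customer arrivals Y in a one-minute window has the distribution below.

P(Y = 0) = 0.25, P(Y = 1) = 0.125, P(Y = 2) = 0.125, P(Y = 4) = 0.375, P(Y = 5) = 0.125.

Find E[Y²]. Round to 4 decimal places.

9.7500

E[Y²] = (0)²(0.25) + (1)²(0.125) + (2)²(0.125) + (4)²(0.375) + (5)²(0.125) = 9.75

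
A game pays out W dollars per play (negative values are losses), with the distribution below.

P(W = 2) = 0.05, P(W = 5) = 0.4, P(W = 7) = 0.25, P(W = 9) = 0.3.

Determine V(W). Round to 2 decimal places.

3.85

E[W] = (2)(0.05) + (5)(0.4) + (7)(0.25) + (9)(0.3) = 6.55
E[W²] = (2)²(0.05) + (5)²(0.4) + (7)²(0.25) + (9)²(0.3) = 46.75
V(W) = E[W²] − (E[W])² = 46.75 − (6.55)² = 3.8475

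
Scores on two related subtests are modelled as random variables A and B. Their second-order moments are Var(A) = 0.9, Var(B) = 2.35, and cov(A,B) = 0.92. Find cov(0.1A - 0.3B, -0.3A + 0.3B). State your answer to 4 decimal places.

-0.1281

cov(0.1A - 0.3B, -0.3A + 0.3B) = (0.1)(-0.3)Var(A) + (-0.3)(0.3)Var(B) + [(0.1)(0.3) + (-0.3)(-0.3)]cov(A,B)
= -0.03·0.9 + -0.09·2.35 + 0.12·0.92 = -0.1281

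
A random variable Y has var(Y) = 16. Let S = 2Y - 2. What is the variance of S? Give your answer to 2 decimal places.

64.00

var(2Y - 2) = (2)²·var(Y) = 4·16 = 64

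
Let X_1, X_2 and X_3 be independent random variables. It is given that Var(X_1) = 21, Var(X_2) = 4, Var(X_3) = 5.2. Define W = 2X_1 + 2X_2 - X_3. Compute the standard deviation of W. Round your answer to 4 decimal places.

By independence, Var(W) = (2)²Var(X_1) + (2)²Var(X_2) + (-1)²Var(X_3)
= (2)²·21 + (2)²·4 + (-1)²·5.2 = 105.2
σ(W) = √105.2 ≈ 10.2567

10.2567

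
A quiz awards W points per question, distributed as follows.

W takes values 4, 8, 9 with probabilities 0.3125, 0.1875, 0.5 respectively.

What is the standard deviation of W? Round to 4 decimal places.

E[W] = (4)(0.3125) + (8)(0.1875) + (9)(0.5) = 7.25
E[W²] = (4)²(0.3125) + (8)²(0.1875) + (9)²(0.5) = 57.5
Var(W) = E[W²] − (E[W])² = 57.5 − (7.25)² = 4.9375
σ(W) = √4.9375 ≈ 2.2220

2.2220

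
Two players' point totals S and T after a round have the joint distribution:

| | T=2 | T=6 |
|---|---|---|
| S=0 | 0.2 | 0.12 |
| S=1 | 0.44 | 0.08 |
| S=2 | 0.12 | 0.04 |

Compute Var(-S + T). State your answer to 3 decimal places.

E[S] = 0.84,  E[T] = 2.96,  E[ST] = 2.32
Var(S) = 1.16 − (0.84)² = 0.4544;  Var(T) = 11.68 − (2.96)² = 2.9184
Cov(S,T) = 2.32 − (0.84)(2.96) = -0.1664
Var(-S + T) = (-1)²·0.4544 + (1)²·2.9184 + 2·(-1)·(1)·-0.1664 = 3.7056

3.706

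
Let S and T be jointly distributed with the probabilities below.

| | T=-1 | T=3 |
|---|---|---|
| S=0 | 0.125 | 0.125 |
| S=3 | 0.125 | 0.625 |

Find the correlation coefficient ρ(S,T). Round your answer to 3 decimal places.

E[S] = 2.25,  E[T] = 2
E[ST] = 5.25
cov(S,T) = E[ST] − E[S]E[T] = 5.25 − (2.25)(2) = 0.75
Var(S) = 1.6875,  Var(T) = 3
ρ = 0.75 / √(1.6875·3) ≈ 0.333

0.333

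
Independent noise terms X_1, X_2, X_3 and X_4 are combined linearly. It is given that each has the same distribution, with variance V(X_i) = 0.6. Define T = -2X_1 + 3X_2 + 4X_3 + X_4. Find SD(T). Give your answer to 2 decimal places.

By independence, V(T) = (-2)²V(X_1) + (3)²V(X_2) + (4)²V(X_3) + (1)²V(X_4)
= (-2)²·0.6 + (3)²·0.6 + (4)²·0.6 + (1)²·0.6 = 18
SD(T) = √18 ≈ 4.24

4.24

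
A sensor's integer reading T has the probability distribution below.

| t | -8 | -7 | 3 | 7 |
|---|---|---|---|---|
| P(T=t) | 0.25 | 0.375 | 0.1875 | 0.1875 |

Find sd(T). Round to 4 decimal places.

E[T] = (-8)(0.25) + (-7)(0.375) + (3)(0.1875) + (7)(0.1875) = -2.75
E[T²] = (-8)²(0.25) + (-7)²(0.375) + (3)²(0.1875) + (7)²(0.1875) = 45.25
Var(T) = E[T²] − (E[T])² = 45.25 − (-2.75)² = 37.6875
sd(T) = √37.6875 ≈ 6.1390

6.1390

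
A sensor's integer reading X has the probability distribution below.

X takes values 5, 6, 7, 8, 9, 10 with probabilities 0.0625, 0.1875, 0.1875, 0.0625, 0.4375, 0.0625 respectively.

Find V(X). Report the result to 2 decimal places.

E[X] = (5)(0.0625) + (6)(0.1875) + (7)(0.1875) + (8)(0.0625) + (9)(0.4375) + (10)(0.0625) = 7.8125
E[X²] = (5)²(0.0625) + (6)²(0.1875) + (7)²(0.1875) + (8)²(0.0625) + (9)²(0.4375) + (10)²(0.0625) = 63.1875
V(X) = E[X²] − (E[X])² = 63.1875 − (7.8125)² = 2.15234375

2.15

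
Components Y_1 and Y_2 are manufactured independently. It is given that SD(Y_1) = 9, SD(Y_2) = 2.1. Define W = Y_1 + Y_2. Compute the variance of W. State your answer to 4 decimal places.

var(Y_1) = 81, var(Y_2) = 4.41
By independence, var(W) = (1)²var(Y_1) + (1)²var(Y_2)
= (1)²·81 + (1)²·4.41 = 85.41

85.4100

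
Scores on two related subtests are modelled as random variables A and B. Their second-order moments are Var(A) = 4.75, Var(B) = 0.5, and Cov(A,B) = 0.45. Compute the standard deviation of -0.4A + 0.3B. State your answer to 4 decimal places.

Var(-0.4A + 0.3B) = (-0.4)²·Var(A) + (0.3)²·Var(B) + 2·(-0.4)·(0.3)·Cov(A,B)
= 0.16·4.75 + 0.09·0.5 + -0.24·0.45 = 0.697
sd(-0.4A + 0.3B) = √0.697 ≈ 0.8349

0.8349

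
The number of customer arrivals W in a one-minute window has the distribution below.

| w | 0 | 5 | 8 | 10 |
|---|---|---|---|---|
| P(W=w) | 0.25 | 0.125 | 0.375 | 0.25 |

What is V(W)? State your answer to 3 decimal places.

E[W] = (0)(0.25) + (5)(0.125) + (8)(0.375) + (10)(0.25) = 6.125
E[W²] = (0)²(0.25) + (5)²(0.125) + (8)²(0.375) + (10)²(0.25) = 52.125
V(W) = E[W²] − (E[W])² = 52.125 − (6.125)² = 14.609375

14.609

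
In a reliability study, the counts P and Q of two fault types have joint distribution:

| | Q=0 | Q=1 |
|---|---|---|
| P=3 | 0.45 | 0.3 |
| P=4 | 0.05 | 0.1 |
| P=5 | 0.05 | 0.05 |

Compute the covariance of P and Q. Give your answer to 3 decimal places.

0.043

E[P] = 3.35,  E[Q] = 0.45
E[PQ] = 1.55
Cov(P,Q) = E[PQ] − E[P]E[Q] = 1.55 − (3.35)(0.45) = 0.0425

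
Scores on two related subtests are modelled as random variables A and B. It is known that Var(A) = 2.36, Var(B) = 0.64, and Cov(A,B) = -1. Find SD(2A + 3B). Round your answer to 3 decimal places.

1.789

Var(2A + 3B) = (2)²·Var(A) + (3)²·Var(B) + 2·(2)·(3)·Cov(A,B)
= 4·2.36 + 9·0.64 + 12·-1 = 3.2
SD(2A + 3B) = √3.2 ≈ 1.789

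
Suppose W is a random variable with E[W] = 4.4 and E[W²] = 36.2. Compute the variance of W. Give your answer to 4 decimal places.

Var(W) = 36.2 − (4.4)² = 16.84

16.8400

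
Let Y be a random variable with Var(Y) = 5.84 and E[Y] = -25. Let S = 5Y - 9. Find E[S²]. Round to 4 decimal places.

E[5Y - 9] = 5·-25 − 9 = -134
Var(5Y - 9) = (5)²·5.84 = 146
E[S²] = Var(S) + (E[S])² = 146 + (-134)² = 18102

18102.0000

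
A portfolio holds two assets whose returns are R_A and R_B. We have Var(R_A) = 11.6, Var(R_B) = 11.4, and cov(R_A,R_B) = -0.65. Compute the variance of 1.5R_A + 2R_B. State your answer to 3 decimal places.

67.800

Var(1.5R_A + 2R_B) = (1.5)²·Var(R_A) + (2)²·Var(R_B) + 2·(1.5)·(2)·cov(R_A,R_B)
= 2.25·11.6 + 4·11.4 + 6·-0.65 = 67.8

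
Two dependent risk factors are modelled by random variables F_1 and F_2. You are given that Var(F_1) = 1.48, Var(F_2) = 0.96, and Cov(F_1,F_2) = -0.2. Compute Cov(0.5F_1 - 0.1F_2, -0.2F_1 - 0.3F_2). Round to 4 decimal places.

Cov(0.5F_1 - 0.1F_2, -0.2F_1 - 0.3F_2) = (0.5)(-0.2)Var(F_1) + (-0.1)(-0.3)Var(F_2) + [(0.5)(-0.3) + (-0.1)(-0.2)]Cov(F_1,F_2)
= -0.1·1.48 + 0.03·0.96 + -0.13·-0.2 = -0.0932

-0.0932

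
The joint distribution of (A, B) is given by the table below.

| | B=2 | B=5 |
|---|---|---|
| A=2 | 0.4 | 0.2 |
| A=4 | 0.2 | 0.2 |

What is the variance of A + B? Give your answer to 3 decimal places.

3.600

E[A] = 2.8,  E[B] = 3.2,  E[AB] = 9.2
var(A) = 8.8 − (2.8)² = 0.96;  var(B) = 12.4 − (3.2)² = 2.16
Cov(A,B) = 9.2 − (2.8)(3.2) = 0.24
var(A + B) = (1)²·0.96 + (1)²·2.16 + 2·(1)·(1)·0.24 = 3.6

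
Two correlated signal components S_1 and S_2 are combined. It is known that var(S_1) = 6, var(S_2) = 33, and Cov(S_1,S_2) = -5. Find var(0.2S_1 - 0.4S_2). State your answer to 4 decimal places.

var(0.2S_1 - 0.4S_2) = (0.2)²·var(S_1) + (-0.4)²·var(S_2) + 2·(0.2)·(-0.4)·Cov(S_1,S_2)
= 0.04·6 + 0.16·33 + -0.16·-5 = 6.32

6.3200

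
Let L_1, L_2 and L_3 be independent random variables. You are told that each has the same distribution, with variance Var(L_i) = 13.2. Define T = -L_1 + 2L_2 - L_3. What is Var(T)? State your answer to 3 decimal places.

79.200

By independence, Var(T) = (-1)²Var(L_1) + (2)²Var(L_2) + (-1)²Var(L_3)
= (-1)²·13.2 + (2)²·13.2 + (-1)²·13.2 = 79.2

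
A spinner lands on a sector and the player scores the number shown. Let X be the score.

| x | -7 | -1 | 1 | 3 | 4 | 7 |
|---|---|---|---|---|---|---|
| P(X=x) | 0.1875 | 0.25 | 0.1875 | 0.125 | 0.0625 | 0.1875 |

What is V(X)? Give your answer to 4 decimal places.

20.6211

E[X] = (-7)(0.1875) + (-1)(0.25) + (1)(0.1875) + (3)(0.125) + (4)(0.0625) + (7)(0.1875) = 0.5625
E[X²] = (-7)²(0.1875) + (-1)²(0.25) + (1)²(0.1875) + (3)²(0.125) + (4)²(0.0625) + (7)²(0.1875) = 20.9375
V(X) = E[X²] − (E[X])² = 20.9375 − (0.5625)² = 20.62109375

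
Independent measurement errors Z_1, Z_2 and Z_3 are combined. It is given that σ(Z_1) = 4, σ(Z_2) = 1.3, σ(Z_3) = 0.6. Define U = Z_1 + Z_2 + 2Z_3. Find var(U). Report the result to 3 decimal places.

var(Z_1) = 16, var(Z_2) = 1.69, var(Z_3) = 0.36
By independence, var(U) = (1)²var(Z_1) + (1)²var(Z_2) + (2)²var(Z_3)
= (1)²·16 + (1)²·1.69 + (2)²·0.36 = 19.13

19.130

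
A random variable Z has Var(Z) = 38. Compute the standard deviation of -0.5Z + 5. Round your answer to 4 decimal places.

Var(-0.5Z + 5) = (-0.5)²·38 = 9.5
SD(-0.5Z + 5) = √9.5 ≈ 3.0822

3.0822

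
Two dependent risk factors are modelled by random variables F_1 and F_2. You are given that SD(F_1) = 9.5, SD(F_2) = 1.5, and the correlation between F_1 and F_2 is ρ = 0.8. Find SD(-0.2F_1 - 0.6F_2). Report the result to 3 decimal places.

V(F_1) = (9.5)² = 90.25;  V(F_2) = (1.5)² = 2.25
Cov(F_1,F_2) = ρ·SD(F_1)·SD(F_2) = 0.8·9.5·1.5 = 11.4
V(-0.2F_1 - 0.6F_2) = (-0.2)²·V(F_1) + (-0.6)²·V(F_2) + 2·(-0.2)·(-0.6)·Cov(F_1,F_2)
= 0.04·90.25 + 0.36·2.25 + 0.24·11.4 = 7.156
SD(-0.2F_1 - 0.6F_2) = √7.156 ≈ 2.675

2.675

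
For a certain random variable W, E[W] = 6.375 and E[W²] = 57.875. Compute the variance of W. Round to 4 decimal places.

var(W) = 57.875 − (6.375)² = 17.234375

17.2344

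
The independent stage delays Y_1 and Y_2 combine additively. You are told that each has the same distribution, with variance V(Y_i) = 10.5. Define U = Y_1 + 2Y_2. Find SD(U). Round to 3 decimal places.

7.246

By independence, V(U) = (1)²V(Y_1) + (2)²V(Y_2)
= (1)²·10.5 + (2)²·10.5 = 52.5
SD(U) = √52.5 ≈ 7.246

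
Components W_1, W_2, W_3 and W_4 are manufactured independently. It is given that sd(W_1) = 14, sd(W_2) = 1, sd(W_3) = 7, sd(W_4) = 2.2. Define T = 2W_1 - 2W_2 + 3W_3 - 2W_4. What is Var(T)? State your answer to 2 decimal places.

Var(W_1) = 196, Var(W_2) = 1, Var(W_3) = 49, Var(W_4) = 4.84
By independence, Var(T) = (2)²Var(W_1) + (-2)²Var(W_2) + (3)²Var(W_3) + (-2)²Var(W_4)
= (2)²·196 + (-2)²·1 + (3)²·49 + (-2)²·4.84 = 1248.36

1248.36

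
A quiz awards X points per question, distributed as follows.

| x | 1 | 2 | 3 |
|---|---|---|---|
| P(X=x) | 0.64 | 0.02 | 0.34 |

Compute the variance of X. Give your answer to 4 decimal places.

0.8900

E[X] = (1)(0.64) + (2)(0.02) + (3)(0.34) = 1.7
E[X²] = (1)²(0.64) + (2)²(0.02) + (3)²(0.34) = 3.78
var(X) = E[X²] − (E[X])² = 3.78 − (1.7)² = 0.89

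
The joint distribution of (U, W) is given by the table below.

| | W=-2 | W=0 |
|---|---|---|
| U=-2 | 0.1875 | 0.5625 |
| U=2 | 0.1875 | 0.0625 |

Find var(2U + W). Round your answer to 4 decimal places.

9.9375

E[U] = -1,  E[W] = -0.75,  E[UW] = 0
var(U) = 4 − (-1)² = 3;  var(W) = 1.5 − (-0.75)² = 0.9375
cov(U,W) = 0 − (-1)(-0.75) = -0.75
var(2U + W) = (2)²·3 + (1)²·0.9375 + 2·(2)·(1)·-0.75 = 9.9375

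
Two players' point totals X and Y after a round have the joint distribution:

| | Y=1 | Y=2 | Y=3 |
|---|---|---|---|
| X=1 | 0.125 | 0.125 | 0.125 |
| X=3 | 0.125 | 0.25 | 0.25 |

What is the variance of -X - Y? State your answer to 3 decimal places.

E[X] = 2.25,  E[Y] = 2.125,  E[XY] = 4.875
Var(X) = 6 − (2.25)² = 0.9375;  Var(Y) = 5.125 − (2.125)² = 0.609375
cov(X,Y) = 4.875 − (2.25)(2.125) = 0.09375
Var(-X - Y) = (-1)²·0.9375 + (-1)²·0.609375 + 2·(-1)·(-1)·0.09375 = 1.734375

1.734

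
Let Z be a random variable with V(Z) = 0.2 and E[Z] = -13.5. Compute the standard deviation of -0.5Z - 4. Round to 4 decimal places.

0.2236

V(-0.5Z - 4) = (-0.5)²·0.2 = 0.05
SD(-0.5Z - 4) = √0.05 ≈ 0.2236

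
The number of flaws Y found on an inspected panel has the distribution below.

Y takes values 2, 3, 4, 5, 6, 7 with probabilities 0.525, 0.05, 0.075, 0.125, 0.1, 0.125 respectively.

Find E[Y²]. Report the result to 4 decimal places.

E[Y²] = (2)²(0.525) + (3)²(0.05) + (4)²(0.075) + (5)²(0.125) + (6)²(0.1) + (7)²(0.125) = 16.6

16.6000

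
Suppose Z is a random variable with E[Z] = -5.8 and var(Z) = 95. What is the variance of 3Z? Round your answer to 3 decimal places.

var(3Z) = (3)²·var(Z) = 9·95 = 855

855.000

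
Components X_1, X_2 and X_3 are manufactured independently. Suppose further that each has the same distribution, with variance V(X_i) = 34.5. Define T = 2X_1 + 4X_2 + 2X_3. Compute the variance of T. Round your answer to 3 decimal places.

828.000

By independence, V(T) = (2)²V(X_1) + (4)²V(X_2) + (2)²V(X_3)
= (2)²·34.5 + (4)²·34.5 + (2)²·34.5 = 828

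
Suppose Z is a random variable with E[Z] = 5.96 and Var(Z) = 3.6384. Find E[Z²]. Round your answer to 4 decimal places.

E[Z²] = Var(Z) + (E[Z])² = 3.6384 + (5.96)² = 39.16

39.1600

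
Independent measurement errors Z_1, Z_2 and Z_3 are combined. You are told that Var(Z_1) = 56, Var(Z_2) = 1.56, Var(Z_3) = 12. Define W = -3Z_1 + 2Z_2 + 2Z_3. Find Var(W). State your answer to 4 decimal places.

558.2400

By independence, Var(W) = (-3)²Var(Z_1) + (2)²Var(Z_2) + (2)²Var(Z_3)
= (-3)²·56 + (2)²·1.56 + (2)²·12 = 558.24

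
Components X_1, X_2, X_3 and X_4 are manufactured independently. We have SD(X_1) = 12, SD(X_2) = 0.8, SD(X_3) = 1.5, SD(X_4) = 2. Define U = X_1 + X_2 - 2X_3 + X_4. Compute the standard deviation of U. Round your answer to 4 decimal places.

12.5555

Var(X_1) = 144, Var(X_2) = 0.64, Var(X_3) = 2.25, Var(X_4) = 4
By independence, Var(U) = (1)²Var(X_1) + (1)²Var(X_2) + (-2)²Var(X_3) + (1)²Var(X_4)
= (1)²·144 + (1)²·0.64 + (-2)²·2.25 + (1)²·4 = 157.64
SD(U) = √157.64 ≈ 12.5555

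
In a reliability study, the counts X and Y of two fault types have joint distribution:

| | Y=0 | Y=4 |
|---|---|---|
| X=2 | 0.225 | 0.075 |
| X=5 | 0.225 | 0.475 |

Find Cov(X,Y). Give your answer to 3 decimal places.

E[X] = 4.1,  E[Y] = 2.2
E[XY] = 10.1
Cov(X,Y) = E[XY] − E[X]E[Y] = 10.1 − (4.1)(2.2) = 1.08

1.080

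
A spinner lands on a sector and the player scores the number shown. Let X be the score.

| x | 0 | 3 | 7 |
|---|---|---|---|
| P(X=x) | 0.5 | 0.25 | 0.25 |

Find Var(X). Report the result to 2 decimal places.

8.25

E[X] = (0)(0.5) + (3)(0.25) + (7)(0.25) = 2.5
E[X²] = (0)²(0.5) + (3)²(0.25) + (7)²(0.25) = 14.5
Var(X) = E[X²] − (E[X])² = 14.5 − (2.5)² = 8.25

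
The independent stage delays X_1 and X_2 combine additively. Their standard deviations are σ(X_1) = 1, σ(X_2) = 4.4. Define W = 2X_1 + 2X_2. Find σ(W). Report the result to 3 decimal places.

Var(X_1) = 1, Var(X_2) = 19.36
By independence, Var(W) = (2)²Var(X_1) + (2)²Var(X_2)
= (2)²·1 + (2)²·19.36 = 81.44
σ(W) = √81.44 ≈ 9.024

9.024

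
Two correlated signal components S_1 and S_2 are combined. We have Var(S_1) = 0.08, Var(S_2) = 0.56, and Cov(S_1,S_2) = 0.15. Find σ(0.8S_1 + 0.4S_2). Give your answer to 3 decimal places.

Var(0.8S_1 + 0.4S_2) = (0.8)²·Var(S_1) + (0.4)²·Var(S_2) + 2·(0.8)·(0.4)·Cov(S_1,S_2)
= 0.64·0.08 + 0.16·0.56 + 0.64·0.15 = 0.2368
σ(0.8S_1 + 0.4S_2) = √0.2368 ≈ 0.487

0.487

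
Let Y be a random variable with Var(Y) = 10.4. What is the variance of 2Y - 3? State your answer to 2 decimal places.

Var(2Y - 3) = (2)²·Var(Y) = 4·10.4 = 41.6

41.60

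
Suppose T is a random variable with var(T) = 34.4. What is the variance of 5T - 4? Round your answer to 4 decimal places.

var(5T - 4) = (5)²·var(T) = 25·34.4 = 860

860.0000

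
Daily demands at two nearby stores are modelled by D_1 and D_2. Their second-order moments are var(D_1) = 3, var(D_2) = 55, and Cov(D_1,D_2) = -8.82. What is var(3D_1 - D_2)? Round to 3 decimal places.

var(3D_1 - D_2) = (3)²·var(D_1) + (-1)²·var(D_2) + 2·(3)·(-1)·Cov(D_1,D_2)
= 9·3 + 1·55 + -6·-8.82 = 134.92

134.920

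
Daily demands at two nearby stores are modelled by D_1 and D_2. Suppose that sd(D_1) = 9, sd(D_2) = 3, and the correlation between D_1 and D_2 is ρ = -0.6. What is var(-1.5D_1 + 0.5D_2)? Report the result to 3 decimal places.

var(D_1) = (9)² = 81;  var(D_2) = (3)² = 9
Cov(D_1,D_2) = ρ·sd(D_1)·sd(D_2) = -0.6·9·3 = -16.2
var(-1.5D_1 + 0.5D_2) = (-1.5)²·var(D_1) + (0.5)²·var(D_2) + 2·(-1.5)·(0.5)·Cov(D_1,D_2)
= 2.25·81 + 0.25·9 + -1.5·-16.2 = 208.8

208.800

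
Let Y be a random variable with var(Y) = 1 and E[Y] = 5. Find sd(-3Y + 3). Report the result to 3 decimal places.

3.000

var(-3Y + 3) = (-3)²·1 = 9
sd(-3Y + 3) = √9 ≈ 3.000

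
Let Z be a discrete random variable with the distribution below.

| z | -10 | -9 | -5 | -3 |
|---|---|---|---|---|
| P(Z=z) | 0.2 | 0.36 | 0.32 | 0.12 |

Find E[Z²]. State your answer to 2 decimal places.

58.24

E[Z²] = (-10)²(0.2) + (-9)²(0.36) + (-5)²(0.32) + (-3)²(0.12) = 58.24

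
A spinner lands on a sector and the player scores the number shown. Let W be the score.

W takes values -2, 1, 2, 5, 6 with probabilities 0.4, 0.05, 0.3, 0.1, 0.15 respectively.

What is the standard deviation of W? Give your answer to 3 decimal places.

E[W] = (-2)(0.4) + (1)(0.05) + (2)(0.3) + (5)(0.1) + (6)(0.15) = 1.25
E[W²] = (-2)²(0.4) + (1)²(0.05) + (2)²(0.3) + (5)²(0.1) + (6)²(0.15) = 10.75
Var(W) = E[W²] − (E[W])² = 10.75 − (1.25)² = 9.1875
σ(W) = √9.1875 ≈ 3.031

3.031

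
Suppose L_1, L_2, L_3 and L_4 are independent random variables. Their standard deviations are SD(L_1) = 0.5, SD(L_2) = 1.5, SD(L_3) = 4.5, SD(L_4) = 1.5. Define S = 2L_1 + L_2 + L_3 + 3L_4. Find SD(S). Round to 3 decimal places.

6.614

Var(L_1) = 0.25, Var(L_2) = 2.25, Var(L_3) = 20.25, Var(L_4) = 2.25
By independence, Var(S) = (2)²Var(L_1) + (1)²Var(L_2) + (1)²Var(L_3) + (3)²Var(L_4)
= (2)²·0.25 + (1)²·2.25 + (1)²·20.25 + (3)²·2.25 = 43.75
SD(S) = √43.75 ≈ 6.614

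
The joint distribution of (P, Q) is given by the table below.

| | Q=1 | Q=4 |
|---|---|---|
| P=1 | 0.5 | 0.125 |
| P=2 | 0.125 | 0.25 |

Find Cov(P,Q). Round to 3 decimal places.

E[P] = 1.375,  E[Q] = 2.125
E[PQ] = 3.25
Cov(P,Q) = E[PQ] − E[P]E[Q] = 3.25 − (1.375)(2.125) = 0.328125

0.328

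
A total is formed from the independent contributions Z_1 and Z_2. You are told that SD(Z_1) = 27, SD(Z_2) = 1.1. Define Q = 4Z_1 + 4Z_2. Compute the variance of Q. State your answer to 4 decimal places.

11683.3600

var(Z_1) = 729, var(Z_2) = 1.21
By independence, var(Q) = (4)²var(Z_1) + (4)²var(Z_2)
= (4)²·729 + (4)²·1.21 = 11683.36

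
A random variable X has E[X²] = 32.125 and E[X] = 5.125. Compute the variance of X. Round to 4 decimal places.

Var(X) = 32.125 − (5.125)² = 5.859375

5.8594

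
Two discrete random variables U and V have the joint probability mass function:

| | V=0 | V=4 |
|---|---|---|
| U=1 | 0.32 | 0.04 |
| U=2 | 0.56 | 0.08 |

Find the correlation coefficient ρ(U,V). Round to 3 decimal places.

0.021

E[U] = 1.64,  E[V] = 0.48
E[UV] = 0.8
cov(U,V) = E[UV] − E[U]E[V] = 0.8 − (1.64)(0.48) = 0.0128
var(U) = 0.2304,  var(V) = 1.6896
ρ = 0.0128 / √(0.2304·1.6896) ≈ 0.021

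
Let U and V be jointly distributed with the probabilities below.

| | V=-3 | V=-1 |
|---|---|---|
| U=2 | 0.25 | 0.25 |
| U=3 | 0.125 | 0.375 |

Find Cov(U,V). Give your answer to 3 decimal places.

0.125

E[U] = 2.5,  E[V] = -1.75
E[UV] = -4.25
Cov(U,V) = E[UV] − E[U]E[V] = -4.25 − (2.5)(-1.75) = 0.125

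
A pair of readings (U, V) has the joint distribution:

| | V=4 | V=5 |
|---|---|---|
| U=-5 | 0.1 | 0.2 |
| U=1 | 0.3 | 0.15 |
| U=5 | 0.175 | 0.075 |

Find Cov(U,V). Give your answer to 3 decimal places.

-0.560

E[U] = 0.2,  E[V] = 4.425
E[UV] = 0.325
Cov(U,V) = E[UV] − E[U]E[V] = 0.325 − (0.2)(4.425) = -0.56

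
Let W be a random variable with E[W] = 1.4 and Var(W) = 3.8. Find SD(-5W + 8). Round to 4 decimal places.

Var(-5W + 8) = (-5)²·3.8 = 95
SD(-5W + 8) = √95 ≈ 9.7468

9.7468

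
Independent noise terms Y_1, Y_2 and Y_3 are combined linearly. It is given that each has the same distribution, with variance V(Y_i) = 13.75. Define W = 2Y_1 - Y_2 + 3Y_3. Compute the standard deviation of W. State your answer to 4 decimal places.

13.8744

By independence, V(W) = (2)²V(Y_1) + (-1)²V(Y_2) + (3)²V(Y_3)
= (2)²·13.75 + (-1)²·13.75 + (3)²·13.75 = 192.5
SD(W) = √192.5 ≈ 13.8744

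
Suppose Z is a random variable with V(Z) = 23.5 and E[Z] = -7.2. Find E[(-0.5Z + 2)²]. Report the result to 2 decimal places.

37.24

E[-0.5Z + 2] = -0.5·-7.2 + 2 = 5.6
V(-0.5Z + 2) = (-0.5)²·23.5 = 5.875
E[(-0.5Z + 2)²] = V((-0.5Z + 2)) + (E[(-0.5Z + 2)])² = 5.875 + (5.6)² = 37.235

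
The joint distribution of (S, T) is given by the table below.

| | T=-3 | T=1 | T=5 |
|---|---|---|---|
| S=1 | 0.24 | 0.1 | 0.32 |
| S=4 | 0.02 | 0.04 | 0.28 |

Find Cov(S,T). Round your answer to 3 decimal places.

1.733

E[S] = 2.02,  E[T] = 2.36
E[ST] = 6.5
Cov(S,T) = E[ST] − E[S]E[T] = 6.5 − (2.02)(2.36) = 1.7328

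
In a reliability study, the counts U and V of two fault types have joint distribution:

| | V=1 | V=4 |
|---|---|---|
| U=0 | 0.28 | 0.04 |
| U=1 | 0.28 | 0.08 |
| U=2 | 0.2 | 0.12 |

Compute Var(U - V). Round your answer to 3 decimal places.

E[U] = 1,  E[V] = 1.72,  E[UV] = 1.96
Var(U) = 1.64 − (1)² = 0.64;  Var(V) = 4.6 − (1.72)² = 1.6416
Cov(U,V) = 1.96 − (1)(1.72) = 0.24
Var(U - V) = (1)²·0.64 + (-1)²·1.6416 + 2·(1)·(-1)·0.24 = 1.8016

1.802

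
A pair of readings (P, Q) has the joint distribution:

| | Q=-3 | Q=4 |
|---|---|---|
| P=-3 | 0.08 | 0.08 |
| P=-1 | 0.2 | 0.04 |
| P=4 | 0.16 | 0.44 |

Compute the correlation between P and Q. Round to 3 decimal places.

E[P] = 1.68,  E[Q] = 0.92
E[PQ] = 5.32
Cov(P,Q) = E[PQ] − E[P]E[Q] = 5.32 − (1.68)(0.92) = 3.7744
var(P) = 8.4576,  var(Q) = 12.0736
ρ = 3.7744 / √(8.4576·12.0736) ≈ 0.374

0.374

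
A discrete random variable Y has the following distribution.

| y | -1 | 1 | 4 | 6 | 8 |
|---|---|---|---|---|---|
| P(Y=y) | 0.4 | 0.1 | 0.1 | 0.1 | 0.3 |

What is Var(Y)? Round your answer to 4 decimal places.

E[Y] = (-1)(0.4) + (1)(0.1) + (4)(0.1) + (6)(0.1) + (8)(0.3) = 3.1
E[Y²] = (-1)²(0.4) + (1)²(0.1) + (4)²(0.1) + (6)²(0.1) + (8)²(0.3) = 24.9
Var(Y) = E[Y²] − (E[Y])² = 24.9 − (3.1)² = 15.29

15.2900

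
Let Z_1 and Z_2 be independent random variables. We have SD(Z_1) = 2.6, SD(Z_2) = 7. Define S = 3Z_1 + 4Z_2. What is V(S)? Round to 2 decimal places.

844.84

V(Z_1) = 6.76, V(Z_2) = 49
By independence, V(S) = (3)²V(Z_1) + (4)²V(Z_2)
= (3)²·6.76 + (4)²·49 = 844.84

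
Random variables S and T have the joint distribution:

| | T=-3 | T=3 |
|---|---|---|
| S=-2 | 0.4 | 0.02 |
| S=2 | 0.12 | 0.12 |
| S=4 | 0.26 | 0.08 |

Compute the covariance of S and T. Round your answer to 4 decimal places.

1.8000

E[S] = 1,  E[T] = -1.68
E[ST] = 0.12
Cov(S,T) = E[ST] − E[S]E[T] = 0.12 − (1)(-1.68) = 1.8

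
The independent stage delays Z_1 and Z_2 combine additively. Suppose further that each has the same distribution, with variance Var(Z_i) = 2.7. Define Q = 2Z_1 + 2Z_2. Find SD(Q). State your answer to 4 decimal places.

4.6476

By independence, Var(Q) = (2)²Var(Z_1) + (2)²Var(Z_2)
= (2)²·2.7 + (2)²·2.7 = 21.6
SD(Q) = √21.6 ≈ 4.6476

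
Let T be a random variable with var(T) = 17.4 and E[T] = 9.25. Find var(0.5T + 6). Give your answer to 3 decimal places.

var(0.5T + 6) = (0.5)²·var(T) = 0.25·17.4 = 4.35

4.350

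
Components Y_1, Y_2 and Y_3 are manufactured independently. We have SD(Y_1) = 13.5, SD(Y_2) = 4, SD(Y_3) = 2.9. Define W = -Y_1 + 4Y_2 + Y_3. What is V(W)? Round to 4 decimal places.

V(Y_1) = 182.25, V(Y_2) = 16, V(Y_3) = 8.41
By independence, V(W) = (-1)²V(Y_1) + (4)²V(Y_2) + (1)²V(Y_3)
= (-1)²·182.25 + (4)²·16 + (1)²·8.41 = 446.66

446.6600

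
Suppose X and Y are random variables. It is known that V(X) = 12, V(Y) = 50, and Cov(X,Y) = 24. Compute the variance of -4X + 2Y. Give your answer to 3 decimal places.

8.000

V(-4X + 2Y) = (-4)²·V(X) + (2)²·V(Y) + 2·(-4)·(2)·Cov(X,Y)
= 16·12 + 4·50 + -16·24 = 8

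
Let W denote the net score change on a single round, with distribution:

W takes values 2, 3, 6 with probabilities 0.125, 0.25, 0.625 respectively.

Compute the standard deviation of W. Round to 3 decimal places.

E[W] = (2)(0.125) + (3)(0.25) + (6)(0.625) = 4.75
E[W²] = (2)²(0.125) + (3)²(0.25) + (6)²(0.625) = 25.25
V(W) = E[W²] − (E[W])² = 25.25 − (4.75)² = 2.6875
σ(W) = √2.6875 ≈ 1.639

1.639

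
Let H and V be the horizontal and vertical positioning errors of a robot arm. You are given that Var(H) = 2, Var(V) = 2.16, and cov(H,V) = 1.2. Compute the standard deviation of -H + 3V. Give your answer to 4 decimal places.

Var(-H + 3V) = (-1)²·Var(H) + (3)²·Var(V) + 2·(-1)·(3)·cov(H,V)
= 1·2 + 9·2.16 + -6·1.2 = 14.24
sd(-H + 3V) = √14.24 ≈ 3.7736

3.7736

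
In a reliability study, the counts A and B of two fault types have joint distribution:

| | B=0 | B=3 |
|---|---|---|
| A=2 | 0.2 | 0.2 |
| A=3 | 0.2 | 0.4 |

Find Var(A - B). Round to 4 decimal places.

2.1600

E[A] = 2.6,  E[B] = 1.8,  E[AB] = 4.8
Var(A) = 7 − (2.6)² = 0.24;  Var(B) = 5.4 − (1.8)² = 2.16
Cov(A,B) = 4.8 − (2.6)(1.8) = 0.12
Var(A - B) = (1)²·0.24 + (-1)²·2.16 + 2·(1)·(-1)·0.12 = 2.16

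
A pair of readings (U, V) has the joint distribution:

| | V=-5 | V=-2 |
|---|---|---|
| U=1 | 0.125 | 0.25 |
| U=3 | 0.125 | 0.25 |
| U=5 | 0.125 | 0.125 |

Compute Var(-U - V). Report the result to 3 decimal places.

3.984

E[U] = 2.75,  E[V] = -3.125,  E[UV] = -8.875
Var(U) = 10 − (2.75)² = 2.4375;  Var(V) = 11.875 − (-3.125)² = 2.109375
cov(U,V) = -8.875 − (2.75)(-3.125) = -0.28125
Var(-U - V) = (-1)²·2.4375 + (-1)²·2.109375 + 2·(-1)·(-1)·-0.28125 = 3.984375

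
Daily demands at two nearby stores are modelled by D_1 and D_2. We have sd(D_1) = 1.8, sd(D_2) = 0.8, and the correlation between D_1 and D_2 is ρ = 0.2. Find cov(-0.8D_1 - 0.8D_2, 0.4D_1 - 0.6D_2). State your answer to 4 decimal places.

-0.6835

Var(D_1) = (1.8)² = 3.24;  Var(D_2) = (0.8)² = 0.64
cov(D_1,D_2) = ρ·sd(D_1)·sd(D_2) = 0.2·1.8·0.8 = 0.288
cov(-0.8D_1 - 0.8D_2, 0.4D_1 - 0.6D_2) = (-0.8)(0.4)Var(D_1) + (-0.8)(-0.6)Var(D_2) + [(-0.8)(-0.6) + (-0.8)(0.4)]cov(D_1,D_2)
= -0.32·3.24 + 0.48·0.64 + 0.16·0.288 = -0.68352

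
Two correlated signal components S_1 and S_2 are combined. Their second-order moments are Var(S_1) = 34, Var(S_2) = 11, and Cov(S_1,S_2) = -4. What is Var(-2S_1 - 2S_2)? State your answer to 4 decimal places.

148.0000

Var(-2S_1 - 2S_2) = (-2)²·Var(S_1) + (-2)²·Var(S_2) + 2·(-2)·(-2)·Cov(S_1,S_2)
= 4·34 + 4·11 + 8·-4 = 148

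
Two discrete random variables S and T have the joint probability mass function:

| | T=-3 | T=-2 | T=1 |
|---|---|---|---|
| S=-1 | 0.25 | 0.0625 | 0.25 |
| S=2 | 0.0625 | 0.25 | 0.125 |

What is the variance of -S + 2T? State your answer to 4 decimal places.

14.8398

E[S] = 0.3125,  E[T] = -1.1875,  E[ST] = -0.5
V(S) = 2.3125 − (0.3125)² = 2.21484375;  V(T) = 4.4375 − (-1.1875)² = 3.02734375
Cov(S,T) = -0.5 − (0.3125)(-1.1875) = -0.12890625
V(-S + 2T) = (-1)²·2.21484375 + (2)²·3.02734375 + 2·(-1)·(2)·-0.12890625 = 14.83984375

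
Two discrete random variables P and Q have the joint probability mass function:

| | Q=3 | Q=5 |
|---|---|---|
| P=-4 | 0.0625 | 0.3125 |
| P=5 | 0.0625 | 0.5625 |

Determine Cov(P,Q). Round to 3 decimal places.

E[P] = 1.625,  E[Q] = 4.75
E[PQ] = 8
Cov(P,Q) = E[PQ] − E[P]E[Q] = 8 − (1.625)(4.75) = 0.28125

0.281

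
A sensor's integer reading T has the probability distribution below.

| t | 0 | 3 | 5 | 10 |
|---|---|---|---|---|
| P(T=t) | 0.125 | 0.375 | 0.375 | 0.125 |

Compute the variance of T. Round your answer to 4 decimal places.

7.1875

E[T] = (0)(0.125) + (3)(0.375) + (5)(0.375) + (10)(0.125) = 4.25
E[T²] = (0)²(0.125) + (3)²(0.375) + (5)²(0.375) + (10)²(0.125) = 25.25
Var(T) = E[T²] − (E[T])² = 25.25 − (4.25)² = 7.1875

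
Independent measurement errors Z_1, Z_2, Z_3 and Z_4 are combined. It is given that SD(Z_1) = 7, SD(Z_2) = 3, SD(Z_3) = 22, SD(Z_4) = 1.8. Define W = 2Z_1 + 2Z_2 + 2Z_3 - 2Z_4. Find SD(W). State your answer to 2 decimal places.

46.70

var(Z_1) = 49, var(Z_2) = 9, var(Z_3) = 484, var(Z_4) = 3.24
By independence, var(W) = (2)²var(Z_1) + (2)²var(Z_2) + (2)²var(Z_3) + (-2)²var(Z_4)
= (2)²·49 + (2)²·9 + (2)²·484 + (-2)²·3.24 = 2180.96
SD(W) = √2180.96 ≈ 46.70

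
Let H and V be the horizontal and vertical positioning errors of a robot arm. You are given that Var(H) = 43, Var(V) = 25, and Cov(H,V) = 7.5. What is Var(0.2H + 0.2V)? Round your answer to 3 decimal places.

3.320

Var(0.2H + 0.2V) = (0.2)²·Var(H) + (0.2)²·Var(V) + 2·(0.2)·(0.2)·Cov(H,V)
= 0.04·43 + 0.04·25 + 0.08·7.5 = 3.32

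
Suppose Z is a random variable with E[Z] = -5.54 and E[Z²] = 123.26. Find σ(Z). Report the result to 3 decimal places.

9.621

Var(Z) = 123.26 − (-5.54)² = 92.5684
σ(Z) = √92.5684 ≈ 9.621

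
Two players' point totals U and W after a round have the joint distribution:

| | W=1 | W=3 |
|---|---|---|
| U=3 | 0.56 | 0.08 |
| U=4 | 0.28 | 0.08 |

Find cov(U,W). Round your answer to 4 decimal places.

E[U] = 3.36,  E[W] = 1.32
E[UW] = 4.48
cov(U,W) = E[UW] − E[U]E[W] = 4.48 − (3.36)(1.32) = 0.0448

0.0448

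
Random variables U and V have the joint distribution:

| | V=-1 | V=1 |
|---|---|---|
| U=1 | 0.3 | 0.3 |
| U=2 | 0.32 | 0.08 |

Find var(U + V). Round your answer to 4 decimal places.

0.8944

E[U] = 1.4,  E[V] = -0.24,  E[UV] = -0.48
var(U) = 2.2 − (1.4)² = 0.24;  var(V) = 1 − (-0.24)² = 0.9424
Cov(U,V) = -0.48 − (1.4)(-0.24) = -0.144
var(U + V) = (1)²·0.24 + (1)²·0.9424 + 2·(1)·(1)·-0.144 = 0.8944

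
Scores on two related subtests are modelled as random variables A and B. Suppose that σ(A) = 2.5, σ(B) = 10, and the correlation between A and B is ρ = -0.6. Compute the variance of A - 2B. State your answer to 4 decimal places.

V(A) = (2.5)² = 6.25;  V(B) = (10)² = 100
cov(A,B) = ρ·σ(A)·σ(B) = -0.6·2.5·10 = -15
V(A - 2B) = (1)²·V(A) + (-2)²·V(B) + 2·(1)·(-2)·cov(A,B)
= 1·6.25 + 4·100 + -4·-15 = 466.25

466.2500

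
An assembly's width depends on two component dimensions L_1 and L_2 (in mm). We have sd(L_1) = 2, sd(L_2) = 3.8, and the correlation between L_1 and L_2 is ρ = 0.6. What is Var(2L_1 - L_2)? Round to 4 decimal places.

Var(L_1) = (2)² = 4;  Var(L_2) = (3.8)² = 14.44
Cov(L_1,L_2) = ρ·sd(L_1)·sd(L_2) = 0.6·2·3.8 = 4.56
Var(2L_1 - L_2) = (2)²·Var(L_1) + (-1)²·Var(L_2) + 2·(2)·(-1)·Cov(L_1,L_2)
= 4·4 + 1·14.44 + -4·4.56 = 12.2

12.2000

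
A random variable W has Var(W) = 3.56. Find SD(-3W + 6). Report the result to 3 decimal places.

5.660

Var(-3W + 6) = (-3)²·3.56 = 32.04
SD(-3W + 6) = √32.04 ≈ 5.660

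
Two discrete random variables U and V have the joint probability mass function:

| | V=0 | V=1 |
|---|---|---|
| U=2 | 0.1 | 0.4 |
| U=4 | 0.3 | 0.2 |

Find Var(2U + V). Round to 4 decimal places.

E[U] = 3,  E[V] = 0.6,  E[UV] = 1.6
Var(U) = 10 − (3)² = 1;  Var(V) = 0.6 − (0.6)² = 0.24
cov(U,V) = 1.6 − (3)(0.6) = -0.2
Var(2U + V) = (2)²·1 + (1)²·0.24 + 2·(2)·(1)·-0.2 = 3.44

3.4400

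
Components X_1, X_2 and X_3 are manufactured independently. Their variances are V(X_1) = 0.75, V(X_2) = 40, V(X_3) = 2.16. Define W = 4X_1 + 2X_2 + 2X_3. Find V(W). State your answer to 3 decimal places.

180.640

By independence, V(W) = (4)²V(X_1) + (2)²V(X_2) + (2)²V(X_3)
= (4)²·0.75 + (2)²·40 + (2)²·2.16 = 180.64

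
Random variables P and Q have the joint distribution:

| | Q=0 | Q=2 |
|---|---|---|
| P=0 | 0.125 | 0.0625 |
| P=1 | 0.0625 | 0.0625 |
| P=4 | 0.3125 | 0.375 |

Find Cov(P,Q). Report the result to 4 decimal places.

0.2500

E[P] = 2.875,  E[Q] = 1
E[PQ] = 3.125
Cov(P,Q) = E[PQ] − E[P]E[Q] = 3.125 − (2.875)(1) = 0.25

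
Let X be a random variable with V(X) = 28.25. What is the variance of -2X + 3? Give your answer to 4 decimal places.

113.0000

V(-2X + 3) = (-2)²·V(X) = 4·28.25 = 113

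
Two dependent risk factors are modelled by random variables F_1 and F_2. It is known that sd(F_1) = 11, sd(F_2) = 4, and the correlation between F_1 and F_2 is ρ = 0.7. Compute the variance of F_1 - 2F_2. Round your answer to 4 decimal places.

61.8000

V(F_1) = (11)² = 121;  V(F_2) = (4)² = 16
cov(F_1,F_2) = ρ·sd(F_1)·sd(F_2) = 0.7·11·4 = 30.8
V(F_1 - 2F_2) = (1)²·V(F_1) + (-2)²·V(F_2) + 2·(1)·(-2)·cov(F_1,F_2)
= 1·121 + 4·16 + -4·30.8 = 61.8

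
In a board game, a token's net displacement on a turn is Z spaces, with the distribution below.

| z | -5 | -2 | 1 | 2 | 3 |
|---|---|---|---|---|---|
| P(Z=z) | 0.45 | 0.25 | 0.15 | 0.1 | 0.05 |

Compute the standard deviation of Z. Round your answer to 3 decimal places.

E[Z] = (-5)(0.45) + (-2)(0.25) + (1)(0.15) + (2)(0.1) + (3)(0.05) = -2.25
E[Z²] = (-5)²(0.45) + (-2)²(0.25) + (1)²(0.15) + (2)²(0.1) + (3)²(0.05) = 13.25
Var(Z) = E[Z²] − (E[Z])² = 13.25 − (-2.25)² = 8.1875
SD(Z) = √8.1875 ≈ 2.861

2.861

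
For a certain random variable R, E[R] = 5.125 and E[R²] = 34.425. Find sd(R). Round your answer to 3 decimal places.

Var(R) = 34.425 − (5.125)² = 8.159375
sd(R) = √8.159375 ≈ 2.856

2.856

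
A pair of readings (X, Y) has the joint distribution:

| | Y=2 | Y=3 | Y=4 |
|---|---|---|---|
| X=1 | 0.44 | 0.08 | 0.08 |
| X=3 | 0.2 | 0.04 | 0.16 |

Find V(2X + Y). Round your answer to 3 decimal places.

5.520

E[X] = 1.8,  E[Y] = 2.6,  E[XY] = 4.92
V(X) = 4.2 − (1.8)² = 0.96;  V(Y) = 7.48 − (2.6)² = 0.72
cov(X,Y) = 4.92 − (1.8)(2.6) = 0.24
V(2X + Y) = (2)²·0.96 + (1)²·0.72 + 2·(2)·(1)·0.24 = 5.52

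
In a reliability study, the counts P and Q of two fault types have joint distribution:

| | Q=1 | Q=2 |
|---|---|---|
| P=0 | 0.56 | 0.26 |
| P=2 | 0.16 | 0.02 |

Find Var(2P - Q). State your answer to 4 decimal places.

2.8064

E[P] = 0.36,  E[Q] = 1.28,  E[PQ] = 0.4
Var(P) = 0.72 − (0.36)² = 0.5904;  Var(Q) = 1.84 − (1.28)² = 0.2016
Cov(P,Q) = 0.4 − (0.36)(1.28) = -0.0608
Var(2P - Q) = (2)²·0.5904 + (-1)²·0.2016 + 2·(2)·(-1)·-0.0608 = 2.8064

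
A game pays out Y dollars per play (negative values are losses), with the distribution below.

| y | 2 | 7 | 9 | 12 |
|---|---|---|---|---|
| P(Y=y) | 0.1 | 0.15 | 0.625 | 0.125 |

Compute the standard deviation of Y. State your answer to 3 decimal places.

E[Y] = (2)(0.1) + (7)(0.15) + (9)(0.625) + (12)(0.125) = 8.375
E[Y²] = (2)²(0.1) + (7)²(0.15) + (9)²(0.625) + (12)²(0.125) = 76.375
Var(Y) = E[Y²] − (E[Y])² = 76.375 − (8.375)² = 6.234375
sd(Y) = √6.234375 ≈ 2.497

2.497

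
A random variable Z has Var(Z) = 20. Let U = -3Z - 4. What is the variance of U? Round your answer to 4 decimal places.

Var(-3Z - 4) = (-3)²·Var(Z) = 9·20 = 180

180.0000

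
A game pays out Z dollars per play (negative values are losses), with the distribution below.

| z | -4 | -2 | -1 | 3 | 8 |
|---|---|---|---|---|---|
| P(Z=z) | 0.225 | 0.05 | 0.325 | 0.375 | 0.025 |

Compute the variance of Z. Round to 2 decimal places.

9.10

E[Z] = (-4)(0.225) + (-2)(0.05) + (-1)(0.325) + (3)(0.375) + (8)(0.025) = 0
E[Z²] = (-4)²(0.225) + (-2)²(0.05) + (-1)²(0.325) + (3)²(0.375) + (8)²(0.025) = 9.1
Var(Z) = E[Z²] − (E[Z])² = 9.1 − (0)² = 9.1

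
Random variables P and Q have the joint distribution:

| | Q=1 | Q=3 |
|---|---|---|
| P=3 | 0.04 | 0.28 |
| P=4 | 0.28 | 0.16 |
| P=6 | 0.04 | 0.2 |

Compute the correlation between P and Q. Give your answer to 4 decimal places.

E[P] = 4.16,  E[Q] = 2.28
E[PQ] = 9.52
cov(P,Q) = E[PQ] − E[P]E[Q] = 9.52 − (4.16)(2.28) = 0.0352
var(P) = 1.2544,  var(Q) = 0.9216
ρ = 0.0352 / √(1.2544·0.9216) ≈ 0.0327

0.0327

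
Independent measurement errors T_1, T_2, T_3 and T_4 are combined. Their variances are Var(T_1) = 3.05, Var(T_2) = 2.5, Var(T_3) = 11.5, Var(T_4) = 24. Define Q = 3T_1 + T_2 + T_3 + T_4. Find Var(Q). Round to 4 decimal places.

65.4500

By independence, Var(Q) = (3)²Var(T_1) + (1)²Var(T_2) + (1)²Var(T_3) + (1)²Var(T_4)
= (3)²·3.05 + (1)²·2.5 + (1)²·11.5 + (1)²·24 = 65.45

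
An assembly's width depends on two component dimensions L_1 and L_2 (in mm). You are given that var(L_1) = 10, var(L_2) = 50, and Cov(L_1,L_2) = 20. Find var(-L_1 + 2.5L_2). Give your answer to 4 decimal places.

222.5000

var(-L_1 + 2.5L_2) = (-1)²·var(L_1) + (2.5)²·var(L_2) + 2·(-1)·(2.5)·Cov(L_1,L_2)
= 1·10 + 6.25·50 + -5·20 = 222.5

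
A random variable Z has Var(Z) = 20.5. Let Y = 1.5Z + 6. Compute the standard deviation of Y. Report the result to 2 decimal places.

Var(1.5Z + 6) = (1.5)²·20.5 = 46.125
σ(Y) = √46.125 ≈ 6.79

6.79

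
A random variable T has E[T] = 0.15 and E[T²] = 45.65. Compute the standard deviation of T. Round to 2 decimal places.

6.75

Var(T) = 45.65 − (0.15)² = 45.6275
SD(T) = √45.6275 ≈ 6.75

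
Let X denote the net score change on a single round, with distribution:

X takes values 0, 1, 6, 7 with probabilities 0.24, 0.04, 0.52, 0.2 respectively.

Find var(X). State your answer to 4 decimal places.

7.7664

E[X] = (0)(0.24) + (1)(0.04) + (6)(0.52) + (7)(0.2) = 4.56
E[X²] = (0)²(0.24) + (1)²(0.04) + (6)²(0.52) + (7)²(0.2) = 28.56
var(X) = E[X²] − (E[X])² = 28.56 − (4.56)² = 7.7664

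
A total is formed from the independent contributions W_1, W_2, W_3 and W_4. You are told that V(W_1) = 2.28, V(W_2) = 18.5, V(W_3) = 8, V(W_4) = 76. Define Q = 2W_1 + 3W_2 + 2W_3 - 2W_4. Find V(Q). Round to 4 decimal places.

511.6200

By independence, V(Q) = (2)²V(W_1) + (3)²V(W_2) + (2)²V(W_3) + (-2)²V(W_4)
= (2)²·2.28 + (3)²·18.5 + (2)²·8 + (-2)²·76 = 511.62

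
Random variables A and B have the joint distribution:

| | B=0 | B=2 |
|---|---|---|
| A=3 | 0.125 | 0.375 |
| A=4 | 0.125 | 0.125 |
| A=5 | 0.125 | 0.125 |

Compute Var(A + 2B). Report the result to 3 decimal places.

E[A] = 3.75,  E[B] = 1.25,  E[AB] = 4.5
Var(A) = 14.75 − (3.75)² = 0.6875;  Var(B) = 2.5 − (1.25)² = 0.9375
Cov(A,B) = 4.5 − (3.75)(1.25) = -0.1875
Var(A + 2B) = (1)²·0.6875 + (2)²·0.9375 + 2·(1)·(2)·-0.1875 = 3.6875

3.688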